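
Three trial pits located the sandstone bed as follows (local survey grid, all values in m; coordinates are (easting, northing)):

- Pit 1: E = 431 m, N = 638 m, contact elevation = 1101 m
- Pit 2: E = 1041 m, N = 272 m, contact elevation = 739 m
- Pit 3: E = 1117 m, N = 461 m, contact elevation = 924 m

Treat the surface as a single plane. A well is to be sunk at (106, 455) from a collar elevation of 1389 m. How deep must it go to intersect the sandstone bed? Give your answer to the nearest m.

Let the plane be z = a·E + b·N + c.
Pit 2−Pit 1: 610a − 366b = −362;  Pit 3−Pit 1: 686a − 177b = −177.
Solving gives a = −0.00495, b = 0.98083.
Then c = 1101 − a·431 − b·638 = 477.37.
At (106, 455): z_contact = −0.5 + 446.3 + 477.37 = 923.1 m.
Depth below ground = 1389 − 923.1 = 466 m.

466 m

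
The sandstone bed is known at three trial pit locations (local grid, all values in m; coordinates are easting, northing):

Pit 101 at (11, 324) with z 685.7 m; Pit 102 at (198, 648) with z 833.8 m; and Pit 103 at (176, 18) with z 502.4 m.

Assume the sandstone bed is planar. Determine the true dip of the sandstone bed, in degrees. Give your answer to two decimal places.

Two edge vectors: Pit 101→Pit 102 = (187, 324, 148.1), Pit 101→Pit 103 = (165, -306, -183.3).
Normal n = (Pit 101→Pit 102) × (Pit 101→Pit 103) = (-14070.6, 58713.6, -110682).
So ∂z/∂easting = −n_x/n_z = −0.12713 and ∂z/∂northing = −n_y/n_z = 0.53047.
Gradient magnitude |∇z| = √(a² + b²) = √(0.01616 + 0.28140) = 0.54549.
True dip = arctan(0.54549) = 28.61°, dipping toward SSE (azimuth ≈ 167°).

28.61°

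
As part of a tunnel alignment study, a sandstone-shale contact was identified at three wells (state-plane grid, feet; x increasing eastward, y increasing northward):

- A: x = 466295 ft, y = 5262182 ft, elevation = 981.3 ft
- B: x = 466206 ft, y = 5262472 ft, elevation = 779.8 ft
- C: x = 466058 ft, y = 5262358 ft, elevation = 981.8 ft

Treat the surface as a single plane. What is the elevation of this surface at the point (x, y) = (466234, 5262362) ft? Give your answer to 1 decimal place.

Two edge vectors: A→B = (-89, 290, -201.5), A→C = (-237, 176, 0.5).
Normal n = (A→B) × (A→C) = (35609, 47800, 53066).
So ∂z/∂x = −n_x/n_z = −0.671032299 and ∂z/∂y = −n_y/n_z = −0.900765085.
Intercept c from A: 981.3 + 312899.01 + 4739989.82 = 5053870.12.
At (466234, 5262362): z = −312858.1 − 4740152.0 + 5053870.12 = 860.1 ft.

860.1 ft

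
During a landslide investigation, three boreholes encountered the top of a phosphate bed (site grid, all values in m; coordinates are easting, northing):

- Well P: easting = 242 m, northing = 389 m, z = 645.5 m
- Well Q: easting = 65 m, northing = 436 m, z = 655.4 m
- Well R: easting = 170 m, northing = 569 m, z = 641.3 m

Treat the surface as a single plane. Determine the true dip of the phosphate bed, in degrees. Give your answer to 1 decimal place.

4.9°

Let the plane be z = a·easting + b·northing + c.
Well Q−Well P: −177a + 47b = 9.9;  Well R−Well P: −72a + 180b = −4.2.
Solving gives a = −0.06951, b = −0.05114.
Gradient magnitude |∇z| = √(a² + b²) = √(0.00483 + 0.00262) = 0.08630.
True dip = arctan(0.08630) = 4.9°, dipping toward NE (azimuth ≈ 054°).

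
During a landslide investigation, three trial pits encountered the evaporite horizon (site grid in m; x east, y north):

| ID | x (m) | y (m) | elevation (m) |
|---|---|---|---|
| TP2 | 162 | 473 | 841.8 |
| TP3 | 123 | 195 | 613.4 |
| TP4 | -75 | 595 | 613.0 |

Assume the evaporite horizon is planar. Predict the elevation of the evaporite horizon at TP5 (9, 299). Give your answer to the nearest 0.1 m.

Two edge vectors: TP2→TP3 = (-39, -278, -228.4), TP2→TP4 = (-237, 122, -228.8).
Normal n = (TP2→TP3) × (TP2→TP4) = (91471.2, 45207.6, -70644).
So ∂z/∂x = −n_x/n_z = 1.29482 and ∂z/∂y = −n_y/n_z = 0.63994.
Intercept c from TP2: 841.8 − 209.76 − 302.69 = 329.35.
At (9, 299): z = 11.7 + 191.3 + 329.35 = 532.3 m.

532.3 m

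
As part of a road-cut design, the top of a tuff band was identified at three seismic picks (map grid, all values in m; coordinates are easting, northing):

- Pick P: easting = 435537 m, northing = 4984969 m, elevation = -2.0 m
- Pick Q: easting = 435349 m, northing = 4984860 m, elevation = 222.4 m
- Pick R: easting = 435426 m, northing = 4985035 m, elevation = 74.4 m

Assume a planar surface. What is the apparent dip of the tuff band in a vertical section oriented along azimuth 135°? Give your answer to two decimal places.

Two edge vectors: Pick P→Pick Q = (-188, -109, 224.4), Pick P→Pick R = (-111, 66, 76.4).
Normal n = (Pick P→Pick Q) × (Pick P→Pick R) = (-23138, -10545.2, -24507).
So ∂z/∂easting = −n_x/n_z = −0.94414 and ∂z/∂northing = −n_y/n_z = −0.43029.
Unit vector along 135° is (sin 135°, cos 135°) = (0.7071, -0.7071).
Slope in that direction = a·(0.7071) + b·(-0.7071) = −0.36334.
Apparent dip = arctan|0.36334| = 19.97° (true dip is 46.1°, so apparent ≤ true as expected).

19.97°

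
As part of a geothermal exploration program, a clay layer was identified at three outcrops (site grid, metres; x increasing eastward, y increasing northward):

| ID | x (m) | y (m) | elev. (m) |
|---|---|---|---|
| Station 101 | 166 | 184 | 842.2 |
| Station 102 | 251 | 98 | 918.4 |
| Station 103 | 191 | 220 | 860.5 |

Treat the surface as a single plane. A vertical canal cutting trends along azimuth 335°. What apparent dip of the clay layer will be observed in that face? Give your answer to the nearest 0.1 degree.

22.3°

Two edge vectors: Station 101→Station 102 = (85, -86, 76.2), Station 101→Station 103 = (25, 36, 18.3).
Normal n = (Station 101→Station 102) × (Station 101→Station 103) = (-4317, 349.5, 5210).
So ∂z/∂x = −n_x/n_z = 0.82860 and ∂z/∂y = −n_y/n_z = −0.06708.
Unit vector along 335° is (sin 335°, cos 335°) = (-0.4226, 0.9063).
Slope in that direction = a·(-0.4226) + b·(0.9063) = −0.41098.
Apparent dip = arctan|0.41098| = 22.3° (true dip is 39.7°, so apparent ≤ true as expected).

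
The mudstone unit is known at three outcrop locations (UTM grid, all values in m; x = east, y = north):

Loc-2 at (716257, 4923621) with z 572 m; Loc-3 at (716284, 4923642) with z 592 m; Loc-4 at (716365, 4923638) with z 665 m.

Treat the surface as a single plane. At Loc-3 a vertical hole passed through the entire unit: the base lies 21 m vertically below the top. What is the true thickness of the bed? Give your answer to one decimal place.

Two edge vectors: Loc-2→Loc-3 = (27, 21, 20), Loc-2→Loc-4 = (108, 17, 93).
Normal n = (Loc-2→Loc-3) × (Loc-2→Loc-4) = (1613, -351, -1809).
So ∂z/∂x = −n_x/n_z = 0.89165 and ∂z/∂y = −n_y/n_z = −0.19403.
|∇z| = √(a²+b²) = 0.91252, so dip δ = arctan(0.91252) = 42.38°.
True thickness = vertical thickness × cos δ = 21 × cos 42.38° = 15.5 m.

15.5 m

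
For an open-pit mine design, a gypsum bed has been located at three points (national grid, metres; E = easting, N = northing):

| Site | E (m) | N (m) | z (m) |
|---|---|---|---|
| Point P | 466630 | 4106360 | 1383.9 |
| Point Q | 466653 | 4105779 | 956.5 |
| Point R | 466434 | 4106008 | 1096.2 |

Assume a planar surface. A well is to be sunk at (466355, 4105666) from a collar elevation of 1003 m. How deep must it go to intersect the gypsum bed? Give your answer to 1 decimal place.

171.1 m

Let the plane be z = a·E + b·N + c.
Point Q−Point P: 23a − 581b = −427.4;  Point R−Point P: −196a − 352b = −287.7.
Solving gives a = 0.136989637, b = 0.741051225.
Then c = 1383.9 − a·466630 − b·4106360 = −3105562.68.
At (466355, 4105666): z_contact = 63885.80 + 3042508.82 − 3105562.68 = 831.94 m.
Depth below ground = 1003 − 831.94 = 171.1 m.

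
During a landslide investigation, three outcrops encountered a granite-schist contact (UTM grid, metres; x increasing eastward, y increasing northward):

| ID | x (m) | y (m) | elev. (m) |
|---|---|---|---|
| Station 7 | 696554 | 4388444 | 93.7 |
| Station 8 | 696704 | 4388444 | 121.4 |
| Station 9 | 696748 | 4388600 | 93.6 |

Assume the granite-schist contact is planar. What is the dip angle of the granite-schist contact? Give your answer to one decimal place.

16.4°

Two edge vectors: Station 7→Station 8 = (150, 0, 27.7), Station 7→Station 9 = (194, 156, -0.1).
Normal n = (Station 7→Station 8) × (Station 7→Station 9) = (-4321.2, 5388.8, 23400).
So ∂z/∂x = −n_x/n_z = 0.18467 and ∂z/∂y = −n_y/n_z = −0.23029.
Gradient magnitude |∇z| = √(a² + b²) = √(0.03410 + 0.05303) = 0.29519.
True dip = arctan(0.29519) = 16.4°, dipping toward NW (azimuth ≈ 321°).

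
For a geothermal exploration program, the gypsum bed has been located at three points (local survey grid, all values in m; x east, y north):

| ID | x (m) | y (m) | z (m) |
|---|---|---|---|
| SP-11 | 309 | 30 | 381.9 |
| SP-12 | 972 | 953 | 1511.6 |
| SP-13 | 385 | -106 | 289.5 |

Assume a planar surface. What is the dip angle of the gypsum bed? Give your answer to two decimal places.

45.34°

Let the plane be z = a·x + b·y + c.
SP-12−SP-11: 663a + 923b = 1129.7;  SP-13−SP-11: 76a − 136b = −92.4.
Solving gives a = 0.42637, b = 0.91768.
Gradient magnitude |∇z| = √(a² + b²) = √(0.18179 + 0.84213) = 1.01189.
True dip = arctan(1.01189) = 45.34°, dipping toward SSW (azimuth ≈ 205°).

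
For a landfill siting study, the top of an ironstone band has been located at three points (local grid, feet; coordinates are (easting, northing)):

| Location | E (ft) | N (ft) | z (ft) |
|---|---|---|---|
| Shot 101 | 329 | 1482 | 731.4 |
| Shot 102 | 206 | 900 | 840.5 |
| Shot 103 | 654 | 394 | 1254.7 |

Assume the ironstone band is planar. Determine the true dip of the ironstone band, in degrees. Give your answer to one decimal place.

Let the plane be z = a·E + b·N + c.
Shot 102−Shot 101: −123a − 582b = 109.1;  Shot 103−Shot 101: 325a − 1088b = 523.3.
Solving gives a = 0.57546, b = −0.30908.
Gradient magnitude |∇z| = √(a² + b²) = √(0.33116 + 0.09553) = 0.65321.
True dip = arctan(0.65321) = 33.2°, dipping toward WNW (azimuth ≈ 298°).

33.2°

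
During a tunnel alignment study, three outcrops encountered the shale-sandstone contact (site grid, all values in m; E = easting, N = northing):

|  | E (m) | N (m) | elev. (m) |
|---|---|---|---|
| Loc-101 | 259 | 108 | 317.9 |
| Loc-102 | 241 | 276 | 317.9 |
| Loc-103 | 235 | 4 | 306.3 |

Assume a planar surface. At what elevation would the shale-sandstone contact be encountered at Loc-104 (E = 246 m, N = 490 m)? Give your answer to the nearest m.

327 m

Let the plane be z = a·E + b·N + c.
Loc-102−Loc-101: −18a + 168b = 0;  Loc-103−Loc-101: −24a − 104b = −11.6.
Solving gives a = 0.33008, b = 0.03537.
Then c = 317.9 − a·259 − b·108 = 228.59.
At (246, 490): z = 81.2 + 17.3 + 228.59 = 327.1 m.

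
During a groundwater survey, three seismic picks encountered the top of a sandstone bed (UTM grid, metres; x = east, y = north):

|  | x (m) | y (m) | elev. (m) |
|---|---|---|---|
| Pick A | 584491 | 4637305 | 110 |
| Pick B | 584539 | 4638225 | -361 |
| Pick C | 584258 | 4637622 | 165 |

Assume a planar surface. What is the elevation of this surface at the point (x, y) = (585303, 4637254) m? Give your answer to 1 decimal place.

Let the plane be z = a·x + b·y + c.
Pick B−Pick A: 48a + 920b = −471;  Pick C−Pick A: −233a + 317b = 55.
Solving gives a = −0.870766108, b = −0.466525247.
Then c = 110 − a·584491 − b·4637305 = 2672484.81.
At (585303, 4637254): z = −509662.0 − 2163396.1 + 2672484.81 = -573.3 m.

-573.3 m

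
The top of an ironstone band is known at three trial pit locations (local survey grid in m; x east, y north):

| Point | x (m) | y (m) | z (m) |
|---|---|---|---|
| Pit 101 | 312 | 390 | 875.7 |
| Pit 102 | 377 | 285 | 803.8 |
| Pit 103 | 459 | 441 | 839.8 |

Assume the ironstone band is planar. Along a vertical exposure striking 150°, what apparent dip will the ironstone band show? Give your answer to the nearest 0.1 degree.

30.1°

Let the plane be z = a·x + b·y + c.
Pit 102−Pit 101: 65a − 105b = −71.9;  Pit 103−Pit 101: 147a + 51b = −35.9.
Solving gives a = −0.39661, b = 0.43924.
Unit vector along 150° is (sin 150°, cos 150°) = (0.5000, -0.8660).
Slope in that direction = a·(0.5000) + b·(-0.8660) = −0.57870.
Apparent dip = arctan|0.57870| = 30.1° (true dip is 30.6°, so apparent ≤ true as expected).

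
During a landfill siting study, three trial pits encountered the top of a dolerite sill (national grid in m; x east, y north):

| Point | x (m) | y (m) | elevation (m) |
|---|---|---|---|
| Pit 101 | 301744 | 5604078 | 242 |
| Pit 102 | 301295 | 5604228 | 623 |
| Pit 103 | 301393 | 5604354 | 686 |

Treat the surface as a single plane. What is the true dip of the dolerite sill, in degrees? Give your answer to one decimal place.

Let the plane be z = a·x + b·y + c.
Pit 102−Pit 101: −449a + 150b = 381;  Pit 103−Pit 101: −351a + 276b = 444.
Solving gives a = −0.54095, b = 0.92074.
Gradient magnitude |∇z| = √(a² + b²) = √(0.29263 + 0.84777) = 1.06789.
True dip = arctan(1.06789) = 46.9°, dipping toward SSE (azimuth ≈ 150°).

46.9°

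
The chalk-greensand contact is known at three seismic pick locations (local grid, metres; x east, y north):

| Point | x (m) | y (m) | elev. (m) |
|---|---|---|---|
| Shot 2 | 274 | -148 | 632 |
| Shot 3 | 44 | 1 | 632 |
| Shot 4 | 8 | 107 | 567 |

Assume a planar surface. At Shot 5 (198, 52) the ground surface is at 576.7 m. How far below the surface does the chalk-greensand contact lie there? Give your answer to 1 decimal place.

63.2 m

Let the plane be z = a·x + b·y + c.
Shot 3−Shot 2: −230a + 149b = 0;  Shot 4−Shot 2: −266a + 255b = −65.
Solving gives a = −0.50931, b = −0.78618.
Then c = 632 − a·274 − b·-148 = 655.20.
At (198, 52): z_contact = −100.84 − 40.88 + 655.20 = 513.47 m.
Depth below ground = 576.7 − 513.47 = 63.2 m.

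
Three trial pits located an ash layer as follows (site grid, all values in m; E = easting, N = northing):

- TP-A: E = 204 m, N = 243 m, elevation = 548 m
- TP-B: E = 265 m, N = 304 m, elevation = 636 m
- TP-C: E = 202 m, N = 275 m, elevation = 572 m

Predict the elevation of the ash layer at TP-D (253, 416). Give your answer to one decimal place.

Let the plane be z = a·E + b·N + c.
TP-B−TP-A: 61a + 61b = 88;  TP-C−TP-A: −2a + 32b = 24.
Solving gives a = 0.65188, b = 0.79074.
Then c = 548 − a·204 − b·243 = 222.87.
At (253, 416): z = 164.9 + 328.9 + 222.87 = 716.7 m.

716.7 m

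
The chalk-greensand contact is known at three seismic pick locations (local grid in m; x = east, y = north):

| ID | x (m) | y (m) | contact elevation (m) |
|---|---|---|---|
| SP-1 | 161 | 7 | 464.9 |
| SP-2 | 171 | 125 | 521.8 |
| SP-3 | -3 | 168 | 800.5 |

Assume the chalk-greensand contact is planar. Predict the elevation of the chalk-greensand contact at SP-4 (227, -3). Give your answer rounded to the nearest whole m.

Two edge vectors: SP-1→SP-2 = (10, 118, 56.9), SP-1→SP-3 = (-164, 161, 335.6).
Normal n = (SP-1→SP-2) × (SP-1→SP-3) = (30439.9, -12687.6, 20962).
So ∂z/∂x = −n_x/n_z = −1.45215 and ∂z/∂y = −n_y/n_z = 0.60527.
Intercept c from SP-1: 464.9 + 233.80 − 4.24 = 694.46.
At (227, -3): z = −329.6 − 1.8 + 694.46 = 363.0 m.

363 m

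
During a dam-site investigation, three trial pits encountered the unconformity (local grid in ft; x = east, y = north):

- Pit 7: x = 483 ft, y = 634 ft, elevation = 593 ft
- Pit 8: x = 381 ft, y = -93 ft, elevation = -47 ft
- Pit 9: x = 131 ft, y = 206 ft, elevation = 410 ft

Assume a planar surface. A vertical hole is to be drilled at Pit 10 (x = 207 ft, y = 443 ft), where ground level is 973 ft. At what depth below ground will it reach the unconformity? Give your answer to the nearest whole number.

Two edge vectors: Pit 7→Pit 8 = (-102, -727, -640), Pit 7→Pit 9 = (-352, -428, -183).
Normal n = (Pit 7→Pit 8) × (Pit 7→Pit 9) = (-140879, 206614, -212248).
So ∂z/∂x = −n_x/n_z = −0.66375 and ∂z/∂y = −n_y/n_z = 0.97346.
Intercept c from Pit 7: 593 + 320.59 − 617.17 = 296.42.
At (207, 443): z_contact = −137.4 + 431.2 + 296.42 = 590.3 ft.
Depth below ground = 973 − 590.3 = 383 ft.

383 ft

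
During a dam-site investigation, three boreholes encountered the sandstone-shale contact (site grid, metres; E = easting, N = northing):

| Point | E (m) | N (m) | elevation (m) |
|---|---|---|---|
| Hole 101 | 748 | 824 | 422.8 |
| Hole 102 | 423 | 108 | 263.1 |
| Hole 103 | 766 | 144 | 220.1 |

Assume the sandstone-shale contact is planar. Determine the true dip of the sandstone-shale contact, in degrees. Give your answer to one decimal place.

Two edge vectors: Hole 101→Hole 102 = (-325, -716, -159.7), Hole 101→Hole 103 = (18, -680, -202.7).
Normal n = (Hole 101→Hole 102) × (Hole 101→Hole 103) = (36537.2, -68752.1, 233888).
So ∂z/∂E = −n_x/n_z = −0.15622 and ∂z/∂N = −n_y/n_z = 0.29395.
Gradient magnitude |∇z| = √(a² + b²) = √(0.02440 + 0.08641) = 0.33288.
True dip = arctan(0.33288) = 18.4°, dipping toward SSE (azimuth ≈ 152°).

18.4°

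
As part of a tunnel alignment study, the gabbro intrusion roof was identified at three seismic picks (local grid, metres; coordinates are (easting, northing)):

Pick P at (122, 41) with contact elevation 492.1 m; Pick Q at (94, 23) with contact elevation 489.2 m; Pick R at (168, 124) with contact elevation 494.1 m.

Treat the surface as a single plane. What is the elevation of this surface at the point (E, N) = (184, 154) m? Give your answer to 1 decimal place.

Two edge vectors: Pick P→Pick Q = (-28, -18, -2.9), Pick P→Pick R = (46, 83, 2).
Normal n = (Pick P→Pick Q) × (Pick P→Pick R) = (204.7, -77.4, -1496).
So ∂z/∂E = −n_x/n_z = 0.13683 and ∂z/∂N = −n_y/n_z = −0.05174.
Intercept c from Pick P: 492.1 − 16.69 + 2.12 = 477.53.
At (184, 154): z = 25.2 − 8.0 + 477.53 = 494.7 m.

494.7 m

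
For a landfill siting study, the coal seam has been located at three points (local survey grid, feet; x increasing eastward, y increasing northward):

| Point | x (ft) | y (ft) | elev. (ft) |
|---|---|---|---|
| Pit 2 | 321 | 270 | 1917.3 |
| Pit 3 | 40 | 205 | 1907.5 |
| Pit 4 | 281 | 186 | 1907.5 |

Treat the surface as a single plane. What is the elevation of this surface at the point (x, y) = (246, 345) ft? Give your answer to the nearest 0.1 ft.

1925.1 ft

Let the plane be z = a·x + b·y + c.
Pit 3−Pit 2: −281a − 65b = −9.8;  Pit 4−Pit 2: −40a − 84b = −9.8.
Solving gives a = 0.00886, b = 0.11245.
Then c = 1917.3 − a·321 − b·270 = 1884.09.
At (246, 345): z = 2.2 + 38.8 + 1884.09 = 1925.1 ft.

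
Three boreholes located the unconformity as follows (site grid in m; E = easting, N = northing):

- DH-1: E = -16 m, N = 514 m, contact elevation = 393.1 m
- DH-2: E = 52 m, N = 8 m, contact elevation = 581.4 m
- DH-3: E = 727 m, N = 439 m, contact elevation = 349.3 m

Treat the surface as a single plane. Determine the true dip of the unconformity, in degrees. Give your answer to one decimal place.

Two edge vectors: DH-1→DH-2 = (68, -506, 188.3), DH-1→DH-3 = (743, -75, -43.8).
Normal n = (DH-1→DH-2) × (DH-1→DH-3) = (36285.3, 142885.3, 370858).
So ∂z/∂E = −n_x/n_z = −0.09784 and ∂z/∂N = −n_y/n_z = −0.38528.
Gradient magnitude |∇z| = √(a² + b²) = √(0.00957 + 0.14844) = 0.39751.
True dip = arctan(0.39751) = 21.7°, dipping toward NNE (azimuth ≈ 014°).

21.7°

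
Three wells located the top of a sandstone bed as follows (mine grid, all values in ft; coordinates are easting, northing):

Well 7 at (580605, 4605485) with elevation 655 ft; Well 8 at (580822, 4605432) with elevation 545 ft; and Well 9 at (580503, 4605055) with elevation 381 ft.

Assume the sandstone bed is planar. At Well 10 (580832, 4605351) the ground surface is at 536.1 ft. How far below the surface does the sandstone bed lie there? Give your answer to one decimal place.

52.4 ft

Let the plane be z = a·easting + b·northing + c.
Well 8−Well 7: 217a − 53b = −110;  Well 9−Well 7: −102a − 430b = −274.
Solving gives a = −0.332043438, b = 0.715973095.
Then c = 655 − a·580605 − b·4605485 = −3103962.27.
At (580832, 4605351): z_contact = −192861.45 + 3297307.41 − 3103962.27 = 483.69 ft.
Depth below ground = 536.1 − 483.69 = 52.4 ft.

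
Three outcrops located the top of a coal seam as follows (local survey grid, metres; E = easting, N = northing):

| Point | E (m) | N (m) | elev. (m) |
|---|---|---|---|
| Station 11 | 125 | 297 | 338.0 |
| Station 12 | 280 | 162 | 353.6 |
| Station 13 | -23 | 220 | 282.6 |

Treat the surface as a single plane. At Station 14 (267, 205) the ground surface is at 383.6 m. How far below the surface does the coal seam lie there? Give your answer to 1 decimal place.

25.1 m

Let the plane be z = a·E + b·N + c.
Station 12−Station 11: 155a − 135b = 15.6;  Station 13−Station 11: −148a − 77b = −55.4.
Solving gives a = 0.27198, b = 0.19672.
Then c = 338 − a·125 − b·297 = 245.58.
At (267, 205): z_contact = 72.62 + 40.33 + 245.58 = 358.52 m.
Depth below ground = 383.6 − 358.52 = 25.1 m.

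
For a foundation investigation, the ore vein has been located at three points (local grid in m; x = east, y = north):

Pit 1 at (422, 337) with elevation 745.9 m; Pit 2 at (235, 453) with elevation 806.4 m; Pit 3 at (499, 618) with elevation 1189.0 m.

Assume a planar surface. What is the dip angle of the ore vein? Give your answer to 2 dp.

56.82°

Let the plane be z = a·x + b·y + c.
Pit 2−Pit 1: −187a + 116b = 60.5;  Pit 3−Pit 1: 77a + 281b = 443.1.
Solving gives a = 0.55953, b = 1.42355.
Gradient magnitude |∇z| = √(a² + b²) = √(0.31307 + 2.02648) = 1.52956.
True dip = arctan(1.52956) = 56.82°, dipping toward SSW (azimuth ≈ 201°).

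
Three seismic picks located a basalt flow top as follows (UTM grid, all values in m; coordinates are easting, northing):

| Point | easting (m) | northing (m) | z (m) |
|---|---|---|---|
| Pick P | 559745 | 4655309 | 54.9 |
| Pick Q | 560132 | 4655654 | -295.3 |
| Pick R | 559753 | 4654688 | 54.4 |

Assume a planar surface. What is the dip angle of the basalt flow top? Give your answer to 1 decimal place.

Let the plane be z = a·easting + b·northing + c.
Pick Q−Pick P: 387a + 345b = −350.2;  Pick R−Pick P: 8a − 621b = −0.5.
Solving gives a = −0.89534, b = −0.01073.
Gradient magnitude |∇z| = √(a² + b²) = √(0.80164 + 0.00012) = 0.89541.
True dip = arctan(0.89541) = 41.8°, dipping toward E (azimuth ≈ 089°).

41.8°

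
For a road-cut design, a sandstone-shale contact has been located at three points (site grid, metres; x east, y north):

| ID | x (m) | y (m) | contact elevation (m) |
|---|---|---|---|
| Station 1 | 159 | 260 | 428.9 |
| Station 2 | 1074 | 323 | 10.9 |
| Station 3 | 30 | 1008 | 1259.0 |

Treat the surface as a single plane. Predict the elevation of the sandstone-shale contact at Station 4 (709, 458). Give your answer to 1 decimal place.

340.8 m

Let the plane be z = a·x + b·y + c.
Station 2−Station 1: 915a + 63b = −418;  Station 3−Station 1: −129a + 748b = 830.1.
Solving gives a = −0.526983, b = 1.018876.
Then c = 428.9 − a·159 − b·260 = 247.78.
At (709, 458): z = −373.6 + 466.6 + 247.78 = 340.8 m.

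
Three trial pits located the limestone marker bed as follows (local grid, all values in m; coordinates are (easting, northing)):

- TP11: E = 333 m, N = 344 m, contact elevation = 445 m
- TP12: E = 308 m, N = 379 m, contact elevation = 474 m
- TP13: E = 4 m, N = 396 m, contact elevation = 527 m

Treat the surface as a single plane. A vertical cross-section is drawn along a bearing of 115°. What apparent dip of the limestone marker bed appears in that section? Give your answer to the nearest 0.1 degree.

23.3°

Two edge vectors: TP11→TP12 = (-25, 35, 29), TP11→TP13 = (-329, 52, 82).
Normal n = (TP11→TP12) × (TP11→TP13) = (1362, -7491, 10215).
So ∂z/∂E = −n_x/n_z = −0.13333 and ∂z/∂N = −n_y/n_z = 0.73333.
Unit vector along 115° is (sin 115°, cos 115°) = (0.9063, -0.4226).
Slope in that direction = a·(0.9063) + b·(-0.4226) = −0.43076.
Apparent dip = arctan|0.43076| = 23.3° (true dip is 36.7°, so apparent ≤ true as expected).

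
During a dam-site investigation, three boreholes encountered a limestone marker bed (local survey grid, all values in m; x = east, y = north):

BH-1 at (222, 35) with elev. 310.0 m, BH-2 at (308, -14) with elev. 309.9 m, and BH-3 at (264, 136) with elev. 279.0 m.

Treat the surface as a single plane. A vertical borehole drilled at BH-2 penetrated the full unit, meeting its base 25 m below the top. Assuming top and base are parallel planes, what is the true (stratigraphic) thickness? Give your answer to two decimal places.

24.04 m

Let the plane be z = a·x + b·y + c.
BH-2−BH-1: 86a − 49b = −0.1;  BH-3−BH-1: 42a + 101b = −31.
Solving gives a = −0.14232, b = −0.24775.
|∇z| = √(a²+b²) = 0.28572, so dip δ = arctan(0.28572) = 15.95°.
True thickness = vertical thickness × cos δ = 25 × cos 15.95° = 24.04 m.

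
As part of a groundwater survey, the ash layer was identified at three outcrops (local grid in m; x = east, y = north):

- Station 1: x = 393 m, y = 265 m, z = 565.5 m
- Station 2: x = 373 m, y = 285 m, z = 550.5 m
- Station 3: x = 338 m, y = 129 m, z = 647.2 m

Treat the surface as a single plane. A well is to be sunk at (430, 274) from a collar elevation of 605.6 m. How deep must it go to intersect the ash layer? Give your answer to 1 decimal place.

Two edge vectors: Station 1→Station 2 = (-20, 20, -15), Station 1→Station 3 = (-55, -136, 81.7).
Normal n = (Station 1→Station 2) × (Station 1→Station 3) = (-406, 2459, 3820).
So ∂z/∂x = −n_x/n_z = 0.10628 and ∂z/∂y = −n_y/n_z = −0.64372.
Intercept c from Station 1: 565.5 − 41.77 + 170.59 = 694.32.
At (430, 274): z_contact = 45.70 − 176.38 + 694.32 = 563.64 m.
Depth below ground = 605.6 − 563.64 = 42.0 m.

42.0 m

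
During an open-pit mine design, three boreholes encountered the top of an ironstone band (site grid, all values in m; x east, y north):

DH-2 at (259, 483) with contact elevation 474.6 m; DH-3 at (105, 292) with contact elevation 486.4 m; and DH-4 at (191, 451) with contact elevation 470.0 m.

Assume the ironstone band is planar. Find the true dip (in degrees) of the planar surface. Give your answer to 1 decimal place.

13.7°

Let the plane be z = a·x + b·y + c.
DH-3−DH-2: −154a − 191b = 11.8;  DH-4−DH-2: −68a − 32b = −4.6.
Solving gives a = 0.15586, b = −0.18744.
Gradient magnitude |∇z| = √(a² + b²) = √(0.02429 + 0.03514) = 0.24378.
True dip = arctan(0.24378) = 13.7°, dipping toward NW (azimuth ≈ 320°).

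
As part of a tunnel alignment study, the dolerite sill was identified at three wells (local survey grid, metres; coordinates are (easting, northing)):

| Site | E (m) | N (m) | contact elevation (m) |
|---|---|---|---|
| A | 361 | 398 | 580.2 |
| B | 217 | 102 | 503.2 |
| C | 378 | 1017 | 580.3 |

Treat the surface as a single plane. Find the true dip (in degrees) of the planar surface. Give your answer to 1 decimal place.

29.5°

Let the plane be z = a·E + b·N + c.
B−A: −144a − 296b = −77;  C−A: 17a + 619b = 0.1.
Solving gives a = 0.56636, b = −0.01539.
Gradient magnitude |∇z| = √(a² + b²) = √(0.32077 + 0.00024) = 0.56657.
True dip = arctan(0.56657) = 29.5°, dipping toward W (azimuth ≈ 272°).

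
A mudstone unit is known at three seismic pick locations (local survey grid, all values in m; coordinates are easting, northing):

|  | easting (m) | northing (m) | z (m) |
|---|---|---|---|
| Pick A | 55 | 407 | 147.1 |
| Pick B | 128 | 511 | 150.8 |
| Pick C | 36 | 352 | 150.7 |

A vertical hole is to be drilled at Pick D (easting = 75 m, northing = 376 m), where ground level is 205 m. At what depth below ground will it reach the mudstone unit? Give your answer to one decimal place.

47.2 m

Let the plane be z = a·easting + b·northing + c.
Pick B−Pick A: 73a + 104b = 3.7;  Pick C−Pick A: −19a − 55b = 3.6.
Solving gives a = 0.28342, b = −0.16336.
Then c = 147.1 − a·55 − b·407 = 198.00.
At (75, 376): z_contact = 21.26 − 61.43 + 198.00 = 157.83 m.
Depth below ground = 205 − 157.83 = 47.2 m.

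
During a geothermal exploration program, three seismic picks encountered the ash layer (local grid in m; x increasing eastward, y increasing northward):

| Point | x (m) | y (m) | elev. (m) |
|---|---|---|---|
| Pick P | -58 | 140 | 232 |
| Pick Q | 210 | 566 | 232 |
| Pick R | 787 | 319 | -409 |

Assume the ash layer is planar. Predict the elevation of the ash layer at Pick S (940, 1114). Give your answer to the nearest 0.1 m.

-105.2 m

Let the plane be z = a·x + b·y + c.
Pick Q−Pick P: 268a + 426b = 0;  Pick R−Pick P: 845a + 179b = −641.
Solving gives a = −0.875217, b = 0.550606.
Then c = 232 − a·-58 − b·140 = 104.15.
At (940, 1114): z = −822.7 + 613.4 + 104.15 = -105.2 m.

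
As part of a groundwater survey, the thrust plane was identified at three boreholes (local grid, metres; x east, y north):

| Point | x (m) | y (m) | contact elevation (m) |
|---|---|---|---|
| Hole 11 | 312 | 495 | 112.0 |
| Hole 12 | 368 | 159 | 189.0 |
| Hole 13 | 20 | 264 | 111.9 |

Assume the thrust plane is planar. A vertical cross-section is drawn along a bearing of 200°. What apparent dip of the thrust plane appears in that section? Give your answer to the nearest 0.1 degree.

Two edge vectors: Hole 11→Hole 12 = (56, -336, 77), Hole 11→Hole 13 = (-292, -231, -0.1).
Normal n = (Hole 11→Hole 12) × (Hole 11→Hole 13) = (17820.6, -22478.4, -111048).
So ∂z/∂x = −n_x/n_z = 0.16048 and ∂z/∂y = −n_y/n_z = −0.20242.
Unit vector along 200° is (sin 200°, cos 200°) = (-0.3420, -0.9397).
Slope in that direction = a·(-0.3420) + b·(-0.9397) = 0.13533.
Apparent dip = arctan|0.13533| = 7.7° (true dip is 14.5°, so apparent ≤ true as expected).

7.7°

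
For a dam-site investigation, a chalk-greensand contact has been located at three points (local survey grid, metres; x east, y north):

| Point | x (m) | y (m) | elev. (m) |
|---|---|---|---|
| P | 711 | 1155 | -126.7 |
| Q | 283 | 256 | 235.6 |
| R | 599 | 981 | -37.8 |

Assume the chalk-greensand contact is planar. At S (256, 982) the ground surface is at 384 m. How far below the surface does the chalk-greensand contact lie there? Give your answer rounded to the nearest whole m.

201 m

Let the plane be z = a·x + b·y + c.
Q−P: −428a − 899b = 362.3;  R−P: −112a − 174b = 88.9.
Solving gives a = −0.64392, b = −0.09644.
Then c = -126.7 − a·711 − b·1155 = 442.52.
At (256, 982): z_contact = −164.8 − 94.7 + 442.52 = 183.0 m.
Depth below ground = 384 − 183.0 = 201 m.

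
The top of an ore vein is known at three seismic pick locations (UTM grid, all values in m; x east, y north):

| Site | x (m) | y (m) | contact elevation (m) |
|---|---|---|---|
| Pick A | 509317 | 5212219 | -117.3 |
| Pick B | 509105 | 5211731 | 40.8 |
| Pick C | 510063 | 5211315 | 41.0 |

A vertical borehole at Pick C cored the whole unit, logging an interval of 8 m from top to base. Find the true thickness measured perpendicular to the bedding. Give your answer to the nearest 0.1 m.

Two edge vectors: Pick A→Pick B = (-212, -488, 158.1), Pick A→Pick C = (746, -904, 158.3).
Normal n = (Pick A→Pick B) × (Pick A→Pick C) = (65672, 151502.2, 555696).
So ∂z/∂x = −n_x/n_z = −0.11818 and ∂z/∂y = −n_y/n_z = −0.27264.
|∇z| = √(a²+b²) = 0.29715, so dip δ = arctan(0.29715) = 16.55°.
True thickness = vertical thickness × cos δ = 8 × cos 16.55° = 7.7 m.

7.7 m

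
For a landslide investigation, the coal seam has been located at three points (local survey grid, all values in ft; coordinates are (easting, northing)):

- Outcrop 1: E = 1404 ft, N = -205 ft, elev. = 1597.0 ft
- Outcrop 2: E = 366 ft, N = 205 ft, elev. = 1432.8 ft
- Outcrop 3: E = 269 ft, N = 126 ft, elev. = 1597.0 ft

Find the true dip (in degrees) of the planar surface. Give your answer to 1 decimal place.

57.9°

Let the plane be z = a·E + b·N + c.
Outcrop 2−Outcrop 1: −1038a + 410b = −164.2;  Outcrop 3−Outcrop 1: −1135a + 331b = 0.
Solving gives a = −0.44633, b = −1.53046.
Gradient magnitude |∇z| = √(a² + b²) = √(0.19921 + 2.34230) = 1.59421.
True dip = arctan(1.59421) = 57.9°, dipping toward NNE (azimuth ≈ 016°).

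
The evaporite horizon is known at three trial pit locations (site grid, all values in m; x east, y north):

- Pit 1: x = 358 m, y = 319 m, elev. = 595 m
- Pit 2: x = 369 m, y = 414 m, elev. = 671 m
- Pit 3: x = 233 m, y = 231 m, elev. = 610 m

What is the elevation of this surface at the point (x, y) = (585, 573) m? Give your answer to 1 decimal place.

651.2 m

Let the plane be z = a·x + b·y + c.
Pit 2−Pit 1: 11a + 95b = 76;  Pit 3−Pit 1: −125a − 88b = 15.
Solving gives a = −0.74383, b = 0.88613.
Then c = 595 − a·358 − b·319 = 578.62.
At (585, 573): z = −435.1 + 507.8 + 578.62 = 651.2 m.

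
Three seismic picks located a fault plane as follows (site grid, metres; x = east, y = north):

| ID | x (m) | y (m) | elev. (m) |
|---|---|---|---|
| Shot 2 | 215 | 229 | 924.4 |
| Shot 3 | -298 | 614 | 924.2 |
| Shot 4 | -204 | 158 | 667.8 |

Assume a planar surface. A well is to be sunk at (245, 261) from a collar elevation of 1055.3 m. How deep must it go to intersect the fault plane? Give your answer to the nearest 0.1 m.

Let the plane be z = a·x + b·y + c.
Shot 3−Shot 2: −513a + 385b = −0.2;  Shot 4−Shot 2: −419a − 71b = −256.6.
Solving gives a = 0.49968, b = 0.66528.
Then c = 924.4 − a·215 − b·229 = 664.62.
At (245, 261): z_contact = 122.42 + 173.64 + 664.62 = 960.68 m.
Depth below ground = 1055.3 − 960.68 = 94.6 m.

94.6 m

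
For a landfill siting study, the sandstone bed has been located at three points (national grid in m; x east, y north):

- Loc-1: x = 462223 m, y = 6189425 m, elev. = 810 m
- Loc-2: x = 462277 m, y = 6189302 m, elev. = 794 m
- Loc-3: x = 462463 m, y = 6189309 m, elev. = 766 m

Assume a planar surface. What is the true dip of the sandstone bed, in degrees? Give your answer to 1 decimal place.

Two edge vectors: Loc-1→Loc-2 = (54, -123, -16), Loc-1→Loc-3 = (240, -116, -44).
Normal n = (Loc-1→Loc-2) × (Loc-1→Loc-3) = (3556, -1464, 23256).
So ∂z/∂x = −n_x/n_z = −0.15291 and ∂z/∂y = −n_y/n_z = 0.06295.
Gradient magnitude |∇z| = √(a² + b²) = √(0.02338 + 0.00396) = 0.16536.
True dip = arctan(0.16536) = 9.4°, dipping toward ESE (azimuth ≈ 112°).

9.4°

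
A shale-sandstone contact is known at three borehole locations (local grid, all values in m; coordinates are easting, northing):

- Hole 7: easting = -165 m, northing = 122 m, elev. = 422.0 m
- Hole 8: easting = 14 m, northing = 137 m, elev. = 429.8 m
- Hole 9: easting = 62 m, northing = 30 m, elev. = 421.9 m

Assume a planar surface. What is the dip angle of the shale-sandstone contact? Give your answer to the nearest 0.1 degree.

5.5°

Let the plane be z = a·easting + b·northing + c.
Hole 8−Hole 7: 179a + 15b = 7.8;  Hole 9−Hole 7: 227a − 92b = −0.1.
Solving gives a = 0.03603, b = 0.09000.
Gradient magnitude |∇z| = √(a² + b²) = √(0.00130 + 0.00810) = 0.09694.
True dip = arctan(0.09694) = 5.5°, dipping toward SSW (azimuth ≈ 202°).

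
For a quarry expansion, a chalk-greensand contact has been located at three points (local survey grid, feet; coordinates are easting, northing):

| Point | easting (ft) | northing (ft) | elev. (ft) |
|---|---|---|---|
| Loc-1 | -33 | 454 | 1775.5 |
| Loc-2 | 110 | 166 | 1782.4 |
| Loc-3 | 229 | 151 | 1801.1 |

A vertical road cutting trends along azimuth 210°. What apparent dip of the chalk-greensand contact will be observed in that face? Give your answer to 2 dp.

7.53°

Two edge vectors: Loc-1→Loc-2 = (143, -288, 6.9), Loc-1→Loc-3 = (262, -303, 25.6).
Normal n = (Loc-1→Loc-2) × (Loc-1→Loc-3) = (-5282.1, -1853, 32127).
So ∂z/∂easting = −n_x/n_z = 0.16441 and ∂z/∂northing = −n_y/n_z = 0.05768.
Unit vector along 210° is (sin 210°, cos 210°) = (-0.5000, -0.8660).
Slope in that direction = a·(-0.5000) + b·(-0.8660) = −0.13216.
Apparent dip = arctan|0.13216| = 7.53° (true dip is 9.9°, so apparent ≤ true as expected).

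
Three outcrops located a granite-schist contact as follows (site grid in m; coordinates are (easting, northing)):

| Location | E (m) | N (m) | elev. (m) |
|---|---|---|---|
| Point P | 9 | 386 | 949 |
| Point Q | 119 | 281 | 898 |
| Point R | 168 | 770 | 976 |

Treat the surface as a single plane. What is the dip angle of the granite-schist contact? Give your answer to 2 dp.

Let the plane be z = a·E + b·N + c.
Point Q−Point P: 110a − 105b = −51;  Point R−Point P: 159a + 384b = 27.
Solving gives a = −0.28419, b = 0.18799.
Gradient magnitude |∇z| = √(a² + b²) = √(0.08077 + 0.03534) = 0.34074.
True dip = arctan(0.34074) = 18.82°, dipping toward ESE (azimuth ≈ 123°).

18.82°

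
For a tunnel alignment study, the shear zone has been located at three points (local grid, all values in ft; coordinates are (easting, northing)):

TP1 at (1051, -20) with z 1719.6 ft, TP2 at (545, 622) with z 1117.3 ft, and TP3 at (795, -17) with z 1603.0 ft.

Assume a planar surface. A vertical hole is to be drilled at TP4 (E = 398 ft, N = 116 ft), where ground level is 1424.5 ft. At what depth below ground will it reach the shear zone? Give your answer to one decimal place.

Two edge vectors: TP1→TP2 = (-506, 642, -602.3), TP1→TP3 = (-256, 3, -116.6).
Normal n = (TP1→TP2) × (TP1→TP3) = (-73050.3, 95189.2, 162834).
So ∂z/∂E = −n_x/n_z = 0.448618 and ∂z/∂N = −n_y/n_z = −0.584578.
Intercept c from TP1: 1719.6 − 471.50 − 11.69 = 1236.41.
At (398, 116): z_contact = 178.55 − 67.81 + 1236.41 = 1347.15 ft.
Depth below ground = 1424.5 − 1347.15 = 77.4 ft.

77.4 ft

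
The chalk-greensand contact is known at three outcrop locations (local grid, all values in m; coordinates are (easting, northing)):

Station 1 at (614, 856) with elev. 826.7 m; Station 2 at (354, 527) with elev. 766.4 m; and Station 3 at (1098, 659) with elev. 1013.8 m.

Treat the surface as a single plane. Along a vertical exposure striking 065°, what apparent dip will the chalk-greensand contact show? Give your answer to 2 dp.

15.49°

Let the plane be z = a·E + b·N + c.
Station 2−Station 1: −260a − 329b = −60.3;  Station 3−Station 1: 484a − 197b = 187.1.
Solving gives a = 0.34893, b = −0.09247.
Unit vector along 065° is (sin 65°, cos 65°) = (0.9063, 0.4226).
Slope in that direction = a·(0.9063) + b·(0.4226) = 0.27716.
Apparent dip = arctan|0.27716| = 15.49° (true dip is 19.8°, so apparent ≤ true as expected).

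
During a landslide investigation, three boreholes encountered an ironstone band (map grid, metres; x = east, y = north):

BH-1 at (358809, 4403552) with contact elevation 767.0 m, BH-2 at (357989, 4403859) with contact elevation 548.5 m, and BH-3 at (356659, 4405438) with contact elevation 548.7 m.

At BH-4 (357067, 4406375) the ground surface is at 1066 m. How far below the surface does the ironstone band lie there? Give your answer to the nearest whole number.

Let the plane be z = a·x + b·y + c.
BH-2−BH-1: −820a + 307b = −218.5;  BH-3−BH-1: −2150a + 1886b = −218.3.
Solving gives a = 0.38926630, b = 0.32800772.
Then c = 767 − a·358809 − b·4403552 = −1583304.29.
At (357067, 4406375): z_contact = 138994.2 + 1445325.0 − 1583304.29 = 1014.9 m.
Depth below ground = 1066 − 1014.9 = 51 m.

51 m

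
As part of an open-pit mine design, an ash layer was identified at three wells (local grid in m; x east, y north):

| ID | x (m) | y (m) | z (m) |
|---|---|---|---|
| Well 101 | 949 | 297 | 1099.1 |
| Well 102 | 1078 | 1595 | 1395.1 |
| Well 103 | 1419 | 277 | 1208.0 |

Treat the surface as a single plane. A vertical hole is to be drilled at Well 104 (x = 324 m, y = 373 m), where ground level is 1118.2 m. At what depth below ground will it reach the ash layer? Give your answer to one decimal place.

Let the plane be z = a·x + b·y + c.
Well 102−Well 101: 129a + 1298b = 296;  Well 103−Well 101: 470a − 20b = 108.9.
Solving gives a = 0.240389, b = 0.204152.
Then c = 1099.1 − a·949 − b·297 = 810.34.
At (324, 373): z_contact = 77.89 + 76.15 + 810.34 = 964.37 m.
Depth below ground = 1118.2 − 964.37 = 153.8 m.

153.8 m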